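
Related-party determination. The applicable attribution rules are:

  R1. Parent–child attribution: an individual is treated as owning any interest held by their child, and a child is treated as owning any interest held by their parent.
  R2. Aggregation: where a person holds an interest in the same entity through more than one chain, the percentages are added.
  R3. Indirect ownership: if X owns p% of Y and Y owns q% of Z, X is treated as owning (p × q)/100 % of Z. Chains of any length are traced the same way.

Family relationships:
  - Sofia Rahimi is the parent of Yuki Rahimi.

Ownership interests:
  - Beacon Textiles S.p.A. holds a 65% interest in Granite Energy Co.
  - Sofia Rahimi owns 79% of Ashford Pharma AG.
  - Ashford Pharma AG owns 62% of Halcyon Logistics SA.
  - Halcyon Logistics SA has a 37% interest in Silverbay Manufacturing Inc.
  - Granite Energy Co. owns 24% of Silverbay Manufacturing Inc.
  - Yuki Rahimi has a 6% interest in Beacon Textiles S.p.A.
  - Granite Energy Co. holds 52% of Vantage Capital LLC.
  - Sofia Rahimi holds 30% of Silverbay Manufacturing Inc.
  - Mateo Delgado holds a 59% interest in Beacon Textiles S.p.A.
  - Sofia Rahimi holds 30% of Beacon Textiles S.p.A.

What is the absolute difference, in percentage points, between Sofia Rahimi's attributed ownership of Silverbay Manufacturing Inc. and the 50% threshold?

By parent–child attribution (R1), Sofia Rahimi is treated as also owning Yuki Rahimi's interest in Beacon Textiles S.p.A, giving 30% + 6% = 36%.
Chain via Ashford Pharma AG → Halcyon Logistics SA (R3): 79% × 62% × 37% = 18.1226% of Silverbay Manufacturing Inc.
Chain via Beacon Textiles S.p.A. → Granite Energy Co. (R3): 36% × 65% × 24% = 5.616% of Silverbay Manufacturing Inc.
Direct interest in Silverbay Manufacturing Inc: 30%.
Aggregating (R2): 18.1226% + 5.616% + 30% = 53.7386%.
53.7386% exceeds the 50% threshold by 3.7386 percentage points.

3.7386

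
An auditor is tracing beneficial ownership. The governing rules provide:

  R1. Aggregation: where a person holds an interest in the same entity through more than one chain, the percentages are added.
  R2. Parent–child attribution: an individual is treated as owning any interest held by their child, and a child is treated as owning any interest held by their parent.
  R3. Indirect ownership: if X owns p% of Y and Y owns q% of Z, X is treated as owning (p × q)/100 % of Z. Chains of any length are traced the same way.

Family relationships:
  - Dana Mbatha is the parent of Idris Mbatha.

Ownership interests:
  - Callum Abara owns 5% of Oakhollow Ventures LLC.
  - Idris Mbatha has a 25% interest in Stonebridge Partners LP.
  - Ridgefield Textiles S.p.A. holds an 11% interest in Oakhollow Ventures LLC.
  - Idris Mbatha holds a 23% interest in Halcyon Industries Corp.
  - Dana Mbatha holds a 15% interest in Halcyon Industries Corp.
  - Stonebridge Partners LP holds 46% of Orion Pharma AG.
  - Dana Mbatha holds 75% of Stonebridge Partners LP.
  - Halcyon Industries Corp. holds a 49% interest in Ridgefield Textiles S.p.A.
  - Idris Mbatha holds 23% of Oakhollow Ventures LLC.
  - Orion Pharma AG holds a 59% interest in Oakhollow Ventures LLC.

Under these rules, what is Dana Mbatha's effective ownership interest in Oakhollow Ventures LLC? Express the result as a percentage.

52.1882%

By parent–child attribution (R2), Dana Mbatha is treated as also owning Idris Mbatha's interest in Halcyon Industries Corp, giving 15% + 23% = 38%.
By parent–child attribution (R2), Dana Mbatha is treated as also owning Idris Mbatha's interest in Stonebridge Partners LP, giving 75% + 25% = 100%.
By parent–child attribution (R2), Dana Mbatha is treated as owning Idris Mbatha's 23% interest in Oakhollow Ventures LLC.
Chain via Halcyon Industries Corp. → Ridgefield Textiles S.p.A. (R3): 38% × 49% × 11% = 2.0482% of Oakhollow Ventures LLC.
Chain via Stonebridge Partners LP → Orion Pharma AG (R3): 100% × 46% × 59% = 27.14% of Oakhollow Ventures LLC.
Direct interest in Oakhollow Ventures LLC: 23%.
Aggregating (R1): 2.0482% + 27.14% + 23% = 52.1882%.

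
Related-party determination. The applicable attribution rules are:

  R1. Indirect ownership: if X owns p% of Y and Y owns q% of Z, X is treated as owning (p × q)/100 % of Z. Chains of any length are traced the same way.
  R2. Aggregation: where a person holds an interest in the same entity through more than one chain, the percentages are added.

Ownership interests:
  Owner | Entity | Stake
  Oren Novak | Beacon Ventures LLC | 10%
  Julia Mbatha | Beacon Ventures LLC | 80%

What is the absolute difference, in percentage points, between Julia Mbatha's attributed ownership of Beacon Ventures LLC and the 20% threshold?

60

Direct interest in Beacon Ventures LLC: 80%.
80% exceeds the 20% threshold by 60 percentage points.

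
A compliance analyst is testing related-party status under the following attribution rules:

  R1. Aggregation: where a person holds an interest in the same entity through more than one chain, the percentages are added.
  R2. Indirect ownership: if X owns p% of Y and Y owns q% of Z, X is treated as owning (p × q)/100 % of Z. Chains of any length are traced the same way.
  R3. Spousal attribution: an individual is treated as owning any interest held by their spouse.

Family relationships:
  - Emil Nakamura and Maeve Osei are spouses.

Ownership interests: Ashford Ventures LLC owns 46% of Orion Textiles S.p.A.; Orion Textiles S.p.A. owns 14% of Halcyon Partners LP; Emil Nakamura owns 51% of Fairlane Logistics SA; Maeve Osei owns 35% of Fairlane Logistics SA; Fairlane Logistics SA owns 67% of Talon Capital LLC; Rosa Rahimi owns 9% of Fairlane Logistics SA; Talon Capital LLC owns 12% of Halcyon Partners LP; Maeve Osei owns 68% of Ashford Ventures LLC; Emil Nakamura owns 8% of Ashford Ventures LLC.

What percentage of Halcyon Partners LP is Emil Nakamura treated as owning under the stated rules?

By spousal attribution (R3), Emil Nakamura is treated as also owning Maeve Osei's interest in Ashford Ventures LLC, giving 8% + 68% = 76%.
By spousal attribution (R3), Emil Nakamura is treated as also owning Maeve Osei's interest in Fairlane Logistics SA, giving 51% + 35% = 86%.
Chain via Ashford Ventures LLC → Orion Textiles S.p.A. (R2): 76% × 46% × 14% = 4.8944% of Halcyon Partners LP.
Chain via Fairlane Logistics SA → Talon Capital LLC (R2): 86% × 67% × 12% = 6.9144% of Halcyon Partners LP.
Aggregating (R1): 4.8944% + 6.9144% = 11.8088%.

11.8088%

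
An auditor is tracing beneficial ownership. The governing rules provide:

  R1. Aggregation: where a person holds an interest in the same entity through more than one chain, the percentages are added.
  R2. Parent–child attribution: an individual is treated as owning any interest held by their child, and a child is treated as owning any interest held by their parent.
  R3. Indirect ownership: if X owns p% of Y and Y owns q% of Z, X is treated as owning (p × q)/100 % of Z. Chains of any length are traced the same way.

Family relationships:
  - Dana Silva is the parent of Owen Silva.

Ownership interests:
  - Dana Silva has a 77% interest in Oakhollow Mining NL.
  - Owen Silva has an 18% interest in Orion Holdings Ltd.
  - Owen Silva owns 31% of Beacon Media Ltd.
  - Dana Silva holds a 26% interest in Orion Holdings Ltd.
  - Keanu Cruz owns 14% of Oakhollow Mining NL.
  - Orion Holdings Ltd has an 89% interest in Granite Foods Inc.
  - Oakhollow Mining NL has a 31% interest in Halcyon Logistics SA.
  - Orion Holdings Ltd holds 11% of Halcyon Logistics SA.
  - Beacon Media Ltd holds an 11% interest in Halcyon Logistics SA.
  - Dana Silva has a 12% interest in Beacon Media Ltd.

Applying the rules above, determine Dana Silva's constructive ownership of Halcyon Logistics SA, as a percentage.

33.44%

By parent–child attribution (R2), Dana Silva is treated as also owning Owen Silva's interest in Orion Holdings Ltd, giving 26% + 18% = 44%.
By parent–child attribution (R2), Dana Silva is treated as also owning Owen Silva's interest in Beacon Media Ltd, giving 12% + 31% = 43%.
Chain via Orion Holdings Ltd (R3): 44% × 11% = 4.84% of Halcyon Logistics SA.
Chain via Beacon Media Ltd (R3): 43% × 11% = 4.73% of Halcyon Logistics SA.
Chain via Oakhollow Mining NL (R3): 77% × 31% = 23.87% of Halcyon Logistics SA.
Aggregating (R1): 4.84% + 4.73% + 23.87% = 33.44%.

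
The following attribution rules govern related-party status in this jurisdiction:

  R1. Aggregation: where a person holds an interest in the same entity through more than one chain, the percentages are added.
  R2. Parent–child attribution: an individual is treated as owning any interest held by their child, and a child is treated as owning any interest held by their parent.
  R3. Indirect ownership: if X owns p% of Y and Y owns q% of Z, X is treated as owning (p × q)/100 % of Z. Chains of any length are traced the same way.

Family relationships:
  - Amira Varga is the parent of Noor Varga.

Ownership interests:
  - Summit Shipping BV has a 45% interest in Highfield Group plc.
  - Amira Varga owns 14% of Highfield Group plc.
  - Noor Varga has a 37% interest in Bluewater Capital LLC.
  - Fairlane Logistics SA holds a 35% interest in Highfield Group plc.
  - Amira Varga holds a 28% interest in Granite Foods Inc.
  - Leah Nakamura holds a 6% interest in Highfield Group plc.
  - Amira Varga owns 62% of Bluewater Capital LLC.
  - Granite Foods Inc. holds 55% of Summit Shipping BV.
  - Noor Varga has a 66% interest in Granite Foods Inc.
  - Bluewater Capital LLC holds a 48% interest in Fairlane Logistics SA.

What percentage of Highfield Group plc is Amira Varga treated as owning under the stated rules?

53.897%

By parent–child attribution (R2), Amira Varga is treated as also owning Noor Varga's interest in Bluewater Capital LLC, giving 62% + 37% = 99%.
By parent–child attribution (R2), Amira Varga is treated as also owning Noor Varga's interest in Granite Foods Inc, giving 28% + 66% = 94%.
Chain via Bluewater Capital LLC → Fairlane Logistics SA (R3): 99% × 48% × 35% = 16.632% of Highfield Group plc.
Chain via Granite Foods Inc. → Summit Shipping BV (R3): 94% × 55% × 45% = 23.265% of Highfield Group plc.
Direct interest in Highfield Group plc: 14%.
Aggregating (R1): 16.632% + 23.265% + 14% = 53.897%.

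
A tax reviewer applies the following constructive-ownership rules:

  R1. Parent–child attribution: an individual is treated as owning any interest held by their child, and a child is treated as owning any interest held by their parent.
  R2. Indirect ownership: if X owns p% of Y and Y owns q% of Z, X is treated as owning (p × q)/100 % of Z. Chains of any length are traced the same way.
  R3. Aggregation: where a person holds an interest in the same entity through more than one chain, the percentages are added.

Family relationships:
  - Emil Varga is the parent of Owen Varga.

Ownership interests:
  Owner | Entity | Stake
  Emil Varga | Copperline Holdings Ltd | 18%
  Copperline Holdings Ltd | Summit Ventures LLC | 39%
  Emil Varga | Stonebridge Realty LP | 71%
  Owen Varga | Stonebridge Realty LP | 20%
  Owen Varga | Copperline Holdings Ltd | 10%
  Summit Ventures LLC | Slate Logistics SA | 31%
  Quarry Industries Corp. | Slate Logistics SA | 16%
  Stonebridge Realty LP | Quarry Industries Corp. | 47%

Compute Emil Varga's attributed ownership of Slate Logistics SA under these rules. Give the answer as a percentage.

By parent–child attribution (R1), Emil Varga is treated as also owning Owen Varga's interest in Stonebridge Realty LP, giving 71% + 20% = 91%.
By parent–child attribution (R1), Emil Varga is treated as also owning Owen Varga's interest in Copperline Holdings Ltd, giving 18% + 10% = 28%.
Chain via Stonebridge Realty LP → Quarry Industries Corp. (R2): 91% × 47% × 16% = 6.8432% of Slate Logistics SA.
Chain via Copperline Holdings Ltd → Summit Ventures LLC (R2): 28% × 39% × 31% = 3.3852% of Slate Logistics SA.
Aggregating (R3): 6.8432% + 3.3852% = 10.2284%.

10.2284%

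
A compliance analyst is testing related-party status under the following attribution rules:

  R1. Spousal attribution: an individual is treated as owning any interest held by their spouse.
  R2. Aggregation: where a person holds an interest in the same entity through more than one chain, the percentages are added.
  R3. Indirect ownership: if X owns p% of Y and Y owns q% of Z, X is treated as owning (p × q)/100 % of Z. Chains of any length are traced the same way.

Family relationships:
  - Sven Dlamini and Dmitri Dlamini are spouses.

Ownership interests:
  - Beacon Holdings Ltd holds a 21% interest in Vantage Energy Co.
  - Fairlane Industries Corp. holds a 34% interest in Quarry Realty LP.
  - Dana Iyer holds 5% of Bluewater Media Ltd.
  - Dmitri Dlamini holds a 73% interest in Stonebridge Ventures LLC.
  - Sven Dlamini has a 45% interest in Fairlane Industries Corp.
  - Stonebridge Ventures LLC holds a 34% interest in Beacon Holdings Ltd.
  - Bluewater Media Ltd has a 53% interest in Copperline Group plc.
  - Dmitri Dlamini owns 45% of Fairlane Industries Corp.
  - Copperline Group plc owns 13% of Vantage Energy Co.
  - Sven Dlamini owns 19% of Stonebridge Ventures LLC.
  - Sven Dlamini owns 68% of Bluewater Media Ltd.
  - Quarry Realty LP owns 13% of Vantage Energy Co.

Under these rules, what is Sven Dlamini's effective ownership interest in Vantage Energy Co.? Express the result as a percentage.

By spousal attribution (R1), Sven Dlamini is treated as also owning Dmitri Dlamini's interest in Stonebridge Ventures LLC, giving 19% + 73% = 92%.
By spousal attribution (R1), Sven Dlamini is treated as also owning Dmitri Dlamini's interest in Fairlane Industries Corp, giving 45% + 45% = 90%.
Chain via Stonebridge Ventures LLC → Beacon Holdings Ltd (R3): 92% × 34% × 21% = 6.5688% of Vantage Energy Co.
Chain via Bluewater Media Ltd → Copperline Group plc (R3): 68% × 53% × 13% = 4.6852% of Vantage Energy Co.
Chain via Fairlane Industries Corp. → Quarry Realty LP (R3): 90% × 34% × 13% = 3.978% of Vantage Energy Co.
Aggregating (R2): 6.5688% + 4.6852% + 3.978% = 15.232%.

15.232%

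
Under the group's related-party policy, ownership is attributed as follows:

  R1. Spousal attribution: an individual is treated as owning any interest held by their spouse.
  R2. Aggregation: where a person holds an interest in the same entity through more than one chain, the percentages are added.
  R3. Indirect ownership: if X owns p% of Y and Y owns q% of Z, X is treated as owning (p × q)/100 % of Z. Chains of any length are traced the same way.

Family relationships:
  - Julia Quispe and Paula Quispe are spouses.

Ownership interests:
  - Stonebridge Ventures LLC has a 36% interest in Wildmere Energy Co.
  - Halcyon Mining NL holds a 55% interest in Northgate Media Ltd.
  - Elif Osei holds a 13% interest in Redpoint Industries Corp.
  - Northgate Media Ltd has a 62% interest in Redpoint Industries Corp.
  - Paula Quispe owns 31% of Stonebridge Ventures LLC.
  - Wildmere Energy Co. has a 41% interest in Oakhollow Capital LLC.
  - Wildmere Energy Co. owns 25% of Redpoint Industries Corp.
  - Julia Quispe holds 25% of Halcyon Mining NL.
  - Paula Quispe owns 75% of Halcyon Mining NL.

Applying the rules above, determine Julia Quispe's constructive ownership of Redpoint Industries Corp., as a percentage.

36.89%

By spousal attribution (R1), Julia Quispe is treated as also owning Paula Quispe's interest in Halcyon Mining NL, giving 25% + 75% = 100%.
By spousal attribution (R1), Julia Quispe is treated as owning Paula Quispe's 31% interest in Stonebridge Ventures LLC.
Chain via Halcyon Mining NL → Northgate Media Ltd (R3): 100% × 55% × 62% = 34.1% of Redpoint Industries Corp.
Chain via Stonebridge Ventures LLC → Wildmere Energy Co. (R3): 31% × 36% × 25% = 2.79% of Redpoint Industries Corp.
Aggregating (R2): 34.1% + 2.79% = 36.89%.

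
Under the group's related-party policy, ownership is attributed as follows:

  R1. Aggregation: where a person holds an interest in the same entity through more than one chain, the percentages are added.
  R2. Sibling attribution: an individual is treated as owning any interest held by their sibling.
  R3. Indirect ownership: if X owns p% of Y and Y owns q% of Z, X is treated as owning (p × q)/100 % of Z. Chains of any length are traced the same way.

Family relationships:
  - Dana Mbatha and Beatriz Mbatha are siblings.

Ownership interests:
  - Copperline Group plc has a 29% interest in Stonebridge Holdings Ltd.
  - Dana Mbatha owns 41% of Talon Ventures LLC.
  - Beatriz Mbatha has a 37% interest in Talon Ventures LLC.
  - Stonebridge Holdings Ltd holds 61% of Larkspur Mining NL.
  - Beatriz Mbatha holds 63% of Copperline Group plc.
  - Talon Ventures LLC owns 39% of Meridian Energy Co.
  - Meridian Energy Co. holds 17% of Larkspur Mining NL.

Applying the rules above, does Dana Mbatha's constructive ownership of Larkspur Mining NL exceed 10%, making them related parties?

Yes

By sibling attribution (R2), Dana Mbatha is treated as also owning Beatriz Mbatha's interest in Talon Ventures LLC, giving 41% + 37% = 78%.
By sibling attribution (R2), Dana Mbatha is treated as owning Beatriz Mbatha's 63% interest in Copperline Group plc.
Chain via Talon Ventures LLC → Meridian Energy Co. (R3): 78% × 39% × 17% = 5.1714% of Larkspur Mining NL.
Chain via Copperline Group plc → Stonebridge Holdings Ltd (R3): 63% × 29% × 61% = 11.1447% of Larkspur Mining NL.
Aggregating (R1): 5.1714% + 11.1447% = 16.3161%.
16.3161% exceeds the 10% threshold, so Dana is a related party to Larkspur Mining NL.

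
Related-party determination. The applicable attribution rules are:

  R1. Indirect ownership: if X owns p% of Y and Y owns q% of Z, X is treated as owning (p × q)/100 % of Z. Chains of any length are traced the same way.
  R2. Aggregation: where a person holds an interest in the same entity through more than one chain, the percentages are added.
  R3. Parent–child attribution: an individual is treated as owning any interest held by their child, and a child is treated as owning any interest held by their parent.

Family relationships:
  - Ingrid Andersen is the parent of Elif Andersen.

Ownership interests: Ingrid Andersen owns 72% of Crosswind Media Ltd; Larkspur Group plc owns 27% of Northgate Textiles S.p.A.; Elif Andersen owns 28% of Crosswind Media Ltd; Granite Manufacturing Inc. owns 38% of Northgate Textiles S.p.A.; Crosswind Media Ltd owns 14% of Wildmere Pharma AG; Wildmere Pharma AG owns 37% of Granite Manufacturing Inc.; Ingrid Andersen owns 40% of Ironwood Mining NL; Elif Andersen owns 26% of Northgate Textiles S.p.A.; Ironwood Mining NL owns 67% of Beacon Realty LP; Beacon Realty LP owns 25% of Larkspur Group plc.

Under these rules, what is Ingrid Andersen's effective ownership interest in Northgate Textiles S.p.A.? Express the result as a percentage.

29.7774%

By parent–child attribution (R3), Ingrid Andersen is treated as also owning Elif Andersen's interest in Crosswind Media Ltd, giving 72% + 28% = 100%.
By parent–child attribution (R3), Ingrid Andersen is treated as owning Elif Andersen's 26% interest in Northgate Textiles S.p.A.
Chain via Crosswind Media Ltd → Wildmere Pharma AG → Granite Manufacturing Inc. (R1): 100% × 14% × 37% × 38% = 1.9684% of Northgate Textiles S.p.A.
Chain via Ironwood Mining NL → Beacon Realty LP → Larkspur Group plc (R1): 40% × 67% × 25% × 27% = 1.809% of Northgate Textiles S.p.A.
Direct interest in Northgate Textiles S.p.A: 26%.
Aggregating (R2): 1.9684% + 1.809% + 26% = 29.7774%.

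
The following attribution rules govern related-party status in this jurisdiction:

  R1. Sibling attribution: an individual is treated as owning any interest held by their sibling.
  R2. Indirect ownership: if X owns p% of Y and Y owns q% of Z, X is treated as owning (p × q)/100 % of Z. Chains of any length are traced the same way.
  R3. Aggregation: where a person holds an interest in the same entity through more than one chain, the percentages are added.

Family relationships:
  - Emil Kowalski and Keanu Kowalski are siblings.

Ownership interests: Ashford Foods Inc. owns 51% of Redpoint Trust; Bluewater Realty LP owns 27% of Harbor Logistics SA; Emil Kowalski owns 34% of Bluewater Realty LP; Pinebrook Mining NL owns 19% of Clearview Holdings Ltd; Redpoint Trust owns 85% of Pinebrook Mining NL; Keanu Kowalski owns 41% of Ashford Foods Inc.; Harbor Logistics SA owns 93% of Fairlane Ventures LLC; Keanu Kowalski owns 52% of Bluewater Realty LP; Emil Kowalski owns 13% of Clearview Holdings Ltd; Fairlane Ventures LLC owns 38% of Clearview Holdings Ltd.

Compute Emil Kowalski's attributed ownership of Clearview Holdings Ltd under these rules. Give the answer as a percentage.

24.582913%

By sibling attribution (R1), Emil Kowalski is treated as also owning Keanu Kowalski's interest in Bluewater Realty LP, giving 34% + 52% = 86%.
By sibling attribution (R1), Emil Kowalski is treated as owning Keanu Kowalski's 41% interest in Ashford Foods Inc.
Chain via Bluewater Realty LP → Harbor Logistics SA → Fairlane Ventures LLC (R2): 86% × 27% × 93% × 38% = 8.205948% of Clearview Holdings Ltd.
Direct interest in Clearview Holdings Ltd: 13%.
Chain via Ashford Foods Inc. → Redpoint Trust → Pinebrook Mining NL (R2): 41% × 51% × 85% × 19% = 3.376965% of Clearview Holdings Ltd.
Aggregating (R3): 8.205948% + 13% + 3.376965% = 24.582913%.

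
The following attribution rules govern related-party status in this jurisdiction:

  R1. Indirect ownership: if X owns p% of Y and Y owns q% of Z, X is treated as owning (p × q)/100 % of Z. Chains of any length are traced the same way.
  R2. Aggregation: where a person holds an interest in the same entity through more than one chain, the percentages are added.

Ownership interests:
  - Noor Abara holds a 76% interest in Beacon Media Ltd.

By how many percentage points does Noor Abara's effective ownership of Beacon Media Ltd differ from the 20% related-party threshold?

56

Direct interest in Beacon Media Ltd: 76%.
76% exceeds the 20% threshold by 56 percentage points.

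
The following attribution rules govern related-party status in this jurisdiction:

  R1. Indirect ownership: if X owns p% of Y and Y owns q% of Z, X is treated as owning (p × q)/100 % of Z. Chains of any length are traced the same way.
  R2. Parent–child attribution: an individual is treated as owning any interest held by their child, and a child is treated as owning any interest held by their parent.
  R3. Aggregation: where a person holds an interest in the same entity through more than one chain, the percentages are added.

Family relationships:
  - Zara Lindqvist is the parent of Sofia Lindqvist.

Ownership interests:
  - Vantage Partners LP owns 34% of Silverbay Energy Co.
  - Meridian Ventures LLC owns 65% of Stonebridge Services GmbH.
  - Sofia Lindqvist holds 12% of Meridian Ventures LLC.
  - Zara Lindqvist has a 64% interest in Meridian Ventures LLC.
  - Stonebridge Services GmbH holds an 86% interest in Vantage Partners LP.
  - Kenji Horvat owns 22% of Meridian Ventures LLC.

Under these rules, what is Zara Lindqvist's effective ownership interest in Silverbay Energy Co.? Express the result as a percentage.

14.44456%

By parent–child attribution (R2), Zara Lindqvist is treated as also owning Sofia Lindqvist's interest in Meridian Ventures LLC, giving 64% + 12% = 76%.
Chain via Meridian Ventures LLC → Stonebridge Services GmbH → Vantage Partners LP (R1): 76% × 65% × 86% × 34% = 14.44456% of Silverbay Energy Co.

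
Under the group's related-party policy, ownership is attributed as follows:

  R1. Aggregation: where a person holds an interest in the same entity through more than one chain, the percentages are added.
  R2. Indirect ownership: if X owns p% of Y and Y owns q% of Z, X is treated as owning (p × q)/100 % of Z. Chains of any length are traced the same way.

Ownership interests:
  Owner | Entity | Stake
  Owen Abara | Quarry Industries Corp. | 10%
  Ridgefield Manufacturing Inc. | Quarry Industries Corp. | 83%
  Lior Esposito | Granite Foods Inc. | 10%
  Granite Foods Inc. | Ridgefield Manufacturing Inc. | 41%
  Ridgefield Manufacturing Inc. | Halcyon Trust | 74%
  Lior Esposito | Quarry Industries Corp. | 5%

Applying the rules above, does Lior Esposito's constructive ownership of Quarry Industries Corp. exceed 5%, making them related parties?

Chain via Granite Foods Inc. → Ridgefield Manufacturing Inc. (R2): 10% × 41% × 83% = 3.403% of Quarry Industries Corp.
Direct interest in Quarry Industries Corp: 5%.
Aggregating (R1): 3.403% + 5% = 8.403%.
8.403% exceeds the 5% threshold, so Lior is a related party to Quarry Industries Corp.

Yes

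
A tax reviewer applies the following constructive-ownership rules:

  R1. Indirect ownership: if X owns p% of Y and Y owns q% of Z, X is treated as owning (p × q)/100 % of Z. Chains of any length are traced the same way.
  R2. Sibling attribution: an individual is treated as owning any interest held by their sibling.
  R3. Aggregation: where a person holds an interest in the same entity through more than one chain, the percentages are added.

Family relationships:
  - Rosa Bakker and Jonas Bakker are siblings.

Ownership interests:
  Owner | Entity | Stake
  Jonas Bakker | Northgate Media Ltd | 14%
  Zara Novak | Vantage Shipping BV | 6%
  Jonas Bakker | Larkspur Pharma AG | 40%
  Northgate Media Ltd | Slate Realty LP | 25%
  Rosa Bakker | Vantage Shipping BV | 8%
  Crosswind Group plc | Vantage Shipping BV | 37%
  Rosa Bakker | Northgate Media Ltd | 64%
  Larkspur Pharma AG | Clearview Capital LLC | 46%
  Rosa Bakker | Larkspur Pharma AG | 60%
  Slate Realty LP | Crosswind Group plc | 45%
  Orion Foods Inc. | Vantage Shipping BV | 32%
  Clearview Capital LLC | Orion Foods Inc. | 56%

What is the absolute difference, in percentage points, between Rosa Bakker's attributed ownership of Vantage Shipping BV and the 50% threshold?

30.51005

By sibling attribution (R2), Rosa Bakker is treated as also owning Jonas Bakker's interest in Larkspur Pharma AG, giving 60% + 40% = 100%.
By sibling attribution (R2), Rosa Bakker is treated as also owning Jonas Bakker's interest in Northgate Media Ltd, giving 64% + 14% = 78%.
Chain via Larkspur Pharma AG → Clearview Capital LLC → Orion Foods Inc. (R1): 100% × 46% × 56% × 32% = 8.2432% of Vantage Shipping BV.
Chain via Northgate Media Ltd → Slate Realty LP → Crosswind Group plc (R1): 78% × 25% × 45% × 37% = 3.24675% of Vantage Shipping BV.
Direct interest in Vantage Shipping BV: 8%.
Aggregating (R3): 8.2432% + 3.24675% + 8% = 19.48995%.
19.48995% falls short of the 50% threshold by 30.51005 percentage points.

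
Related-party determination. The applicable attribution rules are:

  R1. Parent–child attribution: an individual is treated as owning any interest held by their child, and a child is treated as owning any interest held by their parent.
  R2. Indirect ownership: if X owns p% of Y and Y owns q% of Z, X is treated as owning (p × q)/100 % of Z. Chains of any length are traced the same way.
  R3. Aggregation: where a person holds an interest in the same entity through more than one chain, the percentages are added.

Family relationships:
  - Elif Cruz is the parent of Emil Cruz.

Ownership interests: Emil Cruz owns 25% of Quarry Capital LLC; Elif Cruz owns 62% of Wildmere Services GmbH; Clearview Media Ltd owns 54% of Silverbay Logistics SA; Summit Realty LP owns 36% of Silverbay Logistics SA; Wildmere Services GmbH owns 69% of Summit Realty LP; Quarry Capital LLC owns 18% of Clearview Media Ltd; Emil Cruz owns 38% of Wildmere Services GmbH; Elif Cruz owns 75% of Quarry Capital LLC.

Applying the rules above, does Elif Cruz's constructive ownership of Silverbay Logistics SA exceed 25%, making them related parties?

Yes

By parent–child attribution (R1), Elif Cruz is treated as also owning Emil Cruz's interest in Wildmere Services GmbH, giving 62% + 38% = 100%.
By parent–child attribution (R1), Elif Cruz is treated as also owning Emil Cruz's interest in Quarry Capital LLC, giving 75% + 25% = 100%.
Chain via Wildmere Services GmbH → Summit Realty LP (R2): 100% × 69% × 36% = 24.84% of Silverbay Logistics SA.
Chain via Quarry Capital LLC → Clearview Media Ltd (R2): 100% × 18% × 54% = 9.72% of Silverbay Logistics SA.
Aggregating (R3): 24.84% + 9.72% = 34.56%.
34.56% exceeds the 25% threshold, so Elif is a related party to Silverbay Logistics SA.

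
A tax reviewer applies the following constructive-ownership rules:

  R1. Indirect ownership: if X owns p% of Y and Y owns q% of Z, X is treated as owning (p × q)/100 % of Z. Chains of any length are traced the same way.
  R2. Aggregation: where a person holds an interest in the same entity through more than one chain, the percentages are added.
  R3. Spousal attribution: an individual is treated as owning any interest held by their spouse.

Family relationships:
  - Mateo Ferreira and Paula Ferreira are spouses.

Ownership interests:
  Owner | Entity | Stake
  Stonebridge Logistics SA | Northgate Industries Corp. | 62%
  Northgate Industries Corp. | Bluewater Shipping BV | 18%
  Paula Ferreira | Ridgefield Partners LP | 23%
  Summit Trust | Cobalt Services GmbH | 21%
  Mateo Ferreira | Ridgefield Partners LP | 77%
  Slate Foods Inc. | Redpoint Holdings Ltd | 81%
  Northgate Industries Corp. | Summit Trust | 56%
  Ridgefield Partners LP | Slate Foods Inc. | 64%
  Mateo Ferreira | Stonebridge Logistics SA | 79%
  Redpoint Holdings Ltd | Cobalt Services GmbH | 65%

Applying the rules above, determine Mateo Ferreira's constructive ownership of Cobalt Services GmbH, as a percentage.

39.456048%

By spousal attribution (R3), Mateo Ferreira is treated as also owning Paula Ferreira's interest in Ridgefield Partners LP, giving 77% + 23% = 100%.
Chain via Stonebridge Logistics SA → Northgate Industries Corp. → Summit Trust (R1): 79% × 62% × 56% × 21% = 5.760048% of Cobalt Services GmbH.
Chain via Ridgefield Partners LP → Slate Foods Inc. → Redpoint Holdings Ltd (R1): 100% × 64% × 81% × 65% = 33.696% of Cobalt Services GmbH.
Aggregating (R2): 5.760048% + 33.696% = 39.456048%.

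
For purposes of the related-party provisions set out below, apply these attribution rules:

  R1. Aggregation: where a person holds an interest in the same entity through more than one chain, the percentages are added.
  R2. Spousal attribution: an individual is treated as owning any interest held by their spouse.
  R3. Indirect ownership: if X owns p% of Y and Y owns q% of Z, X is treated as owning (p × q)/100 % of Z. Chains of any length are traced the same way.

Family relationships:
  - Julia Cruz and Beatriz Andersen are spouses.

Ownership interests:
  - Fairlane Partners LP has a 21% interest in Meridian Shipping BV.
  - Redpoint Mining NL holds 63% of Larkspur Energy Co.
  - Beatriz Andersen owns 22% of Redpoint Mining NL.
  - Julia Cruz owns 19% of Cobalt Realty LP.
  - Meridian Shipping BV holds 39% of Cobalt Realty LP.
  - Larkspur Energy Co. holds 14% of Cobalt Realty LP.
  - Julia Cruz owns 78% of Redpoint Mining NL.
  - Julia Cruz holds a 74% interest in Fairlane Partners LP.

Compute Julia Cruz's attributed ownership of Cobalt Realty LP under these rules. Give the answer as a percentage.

33.8806%

By spousal attribution (R2), Julia Cruz is treated as also owning Beatriz Andersen's interest in Redpoint Mining NL, giving 78% + 22% = 100%.
Chain via Redpoint Mining NL → Larkspur Energy Co. (R3): 100% × 63% × 14% = 8.82% of Cobalt Realty LP.
Chain via Fairlane Partners LP → Meridian Shipping BV (R3): 74% × 21% × 39% = 6.0606% of Cobalt Realty LP.
Direct interest in Cobalt Realty LP: 19%.
Aggregating (R1): 8.82% + 6.0606% + 19% = 33.8806%.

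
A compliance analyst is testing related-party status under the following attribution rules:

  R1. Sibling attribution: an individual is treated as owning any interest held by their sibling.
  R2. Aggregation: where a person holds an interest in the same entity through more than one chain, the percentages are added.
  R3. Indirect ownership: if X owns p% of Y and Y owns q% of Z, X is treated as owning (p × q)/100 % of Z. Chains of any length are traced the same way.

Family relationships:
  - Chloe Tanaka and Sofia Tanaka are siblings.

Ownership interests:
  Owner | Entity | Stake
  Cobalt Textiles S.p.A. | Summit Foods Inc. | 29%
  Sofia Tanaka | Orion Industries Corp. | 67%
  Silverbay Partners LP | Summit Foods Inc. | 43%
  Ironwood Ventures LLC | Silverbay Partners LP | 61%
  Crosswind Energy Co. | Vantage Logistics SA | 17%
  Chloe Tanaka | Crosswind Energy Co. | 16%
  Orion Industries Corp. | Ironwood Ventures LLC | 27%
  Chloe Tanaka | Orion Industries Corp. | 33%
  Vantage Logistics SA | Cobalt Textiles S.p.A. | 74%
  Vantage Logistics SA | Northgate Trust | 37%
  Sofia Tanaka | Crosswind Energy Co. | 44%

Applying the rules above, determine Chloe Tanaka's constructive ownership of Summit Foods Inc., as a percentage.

By sibling attribution (R1), Chloe Tanaka is treated as also owning Sofia Tanaka's interest in Crosswind Energy Co, giving 16% + 44% = 60%.
By sibling attribution (R1), Chloe Tanaka is treated as also owning Sofia Tanaka's interest in Orion Industries Corp, giving 33% + 67% = 100%.
Chain via Crosswind Energy Co. → Vantage Logistics SA → Cobalt Textiles S.p.A. (R3): 60% × 17% × 74% × 29% = 2.18892% of Summit Foods Inc.
Chain via Orion Industries Corp. → Ironwood Ventures LLC → Silverbay Partners LP (R3): 100% × 27% × 61% × 43% = 7.0821% of Summit Foods Inc.
Aggregating (R2): 2.18892% + 7.0821% = 9.27102%.

9.27102%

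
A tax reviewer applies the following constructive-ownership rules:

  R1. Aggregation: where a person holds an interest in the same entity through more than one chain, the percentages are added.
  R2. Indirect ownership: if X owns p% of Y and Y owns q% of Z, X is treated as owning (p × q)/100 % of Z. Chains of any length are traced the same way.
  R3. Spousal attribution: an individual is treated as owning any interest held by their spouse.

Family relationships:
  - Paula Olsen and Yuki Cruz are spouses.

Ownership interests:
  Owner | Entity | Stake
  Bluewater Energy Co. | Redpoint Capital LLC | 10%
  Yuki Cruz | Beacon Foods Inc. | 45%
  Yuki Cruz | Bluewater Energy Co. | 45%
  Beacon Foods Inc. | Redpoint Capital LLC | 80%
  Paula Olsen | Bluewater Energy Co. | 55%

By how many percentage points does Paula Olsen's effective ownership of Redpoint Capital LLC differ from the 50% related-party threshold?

4

By spousal attribution (R3), Paula Olsen is treated as also owning Yuki Cruz's interest in Bluewater Energy Co, giving 55% + 45% = 100%.
By spousal attribution (R3), Paula Olsen is treated as owning Yuki Cruz's 45% interest in Beacon Foods Inc.
Chain via Bluewater Energy Co. (R2): 100% × 10% = 10% of Redpoint Capital LLC.
Chain via Beacon Foods Inc. (R2): 45% × 80% = 36% of Redpoint Capital LLC.
Aggregating (R1): 10% + 36% = 46%.
46% falls short of the 50% threshold by 4 percentage points.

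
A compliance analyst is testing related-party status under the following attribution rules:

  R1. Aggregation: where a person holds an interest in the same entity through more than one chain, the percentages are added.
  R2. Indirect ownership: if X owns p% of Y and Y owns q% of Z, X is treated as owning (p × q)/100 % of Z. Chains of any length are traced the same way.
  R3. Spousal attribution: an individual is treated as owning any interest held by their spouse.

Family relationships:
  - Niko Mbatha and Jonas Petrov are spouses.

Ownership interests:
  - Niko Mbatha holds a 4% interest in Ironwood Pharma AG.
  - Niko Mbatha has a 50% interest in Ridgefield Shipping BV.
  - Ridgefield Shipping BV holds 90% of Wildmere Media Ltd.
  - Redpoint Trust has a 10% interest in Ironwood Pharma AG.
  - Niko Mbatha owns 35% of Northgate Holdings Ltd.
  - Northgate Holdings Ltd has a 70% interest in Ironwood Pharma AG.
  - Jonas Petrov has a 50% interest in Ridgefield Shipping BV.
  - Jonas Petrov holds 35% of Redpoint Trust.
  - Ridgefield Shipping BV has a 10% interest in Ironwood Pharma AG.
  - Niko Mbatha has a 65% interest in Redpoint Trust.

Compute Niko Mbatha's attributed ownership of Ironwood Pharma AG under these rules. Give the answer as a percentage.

48.5%

By spousal attribution (R3), Niko Mbatha is treated as also owning Jonas Petrov's interest in Redpoint Trust, giving 65% + 35% = 100%.
By spousal attribution (R3), Niko Mbatha is treated as also owning Jonas Petrov's interest in Ridgefield Shipping BV, giving 50% + 50% = 100%.
Chain via Northgate Holdings Ltd (R2): 35% × 70% = 24.5% of Ironwood Pharma AG.
Chain via Redpoint Trust (R2): 100% × 10% = 10% of Ironwood Pharma AG.
Chain via Ridgefield Shipping BV (R2): 100% × 10% = 10% of Ironwood Pharma AG.
Direct interest in Ironwood Pharma AG: 4%.
Aggregating (R1): 24.5% + 10% + 10% + 4% = 48.5%.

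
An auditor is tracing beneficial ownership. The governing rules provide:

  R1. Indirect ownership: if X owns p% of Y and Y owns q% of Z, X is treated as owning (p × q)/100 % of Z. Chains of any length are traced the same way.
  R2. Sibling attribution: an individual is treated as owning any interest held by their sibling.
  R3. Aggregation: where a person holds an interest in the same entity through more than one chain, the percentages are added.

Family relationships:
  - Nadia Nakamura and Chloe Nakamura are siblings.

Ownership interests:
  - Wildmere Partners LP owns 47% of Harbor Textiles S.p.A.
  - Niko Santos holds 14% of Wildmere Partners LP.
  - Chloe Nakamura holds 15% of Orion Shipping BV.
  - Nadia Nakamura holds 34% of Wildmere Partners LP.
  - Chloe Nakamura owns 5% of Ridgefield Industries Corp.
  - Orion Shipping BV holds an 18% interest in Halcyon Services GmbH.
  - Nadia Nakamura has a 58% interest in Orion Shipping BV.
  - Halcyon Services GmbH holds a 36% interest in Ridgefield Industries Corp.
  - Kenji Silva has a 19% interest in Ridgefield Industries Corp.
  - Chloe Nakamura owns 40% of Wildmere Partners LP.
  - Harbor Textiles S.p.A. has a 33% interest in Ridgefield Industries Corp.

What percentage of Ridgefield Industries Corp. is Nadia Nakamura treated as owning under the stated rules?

21.2078%

By sibling attribution (R2), Nadia Nakamura is treated as also owning Chloe Nakamura's interest in Orion Shipping BV, giving 58% + 15% = 73%.
By sibling attribution (R2), Nadia Nakamura is treated as also owning Chloe Nakamura's interest in Wildmere Partners LP, giving 34% + 40% = 74%.
By sibling attribution (R2), Nadia Nakamura is treated as owning Chloe Nakamura's 5% interest in Ridgefield Industries Corp.
Chain via Orion Shipping BV → Halcyon Services GmbH (R1): 73% × 18% × 36% = 4.7304% of Ridgefield Industries Corp.
Chain via Wildmere Partners LP → Harbor Textiles S.p.A. (R1): 74% × 47% × 33% = 11.4774% of Ridgefield Industries Corp.
Direct interest in Ridgefield Industries Corp: 5%.
Aggregating (R3): 4.7304% + 11.4774% + 5% = 21.2078%.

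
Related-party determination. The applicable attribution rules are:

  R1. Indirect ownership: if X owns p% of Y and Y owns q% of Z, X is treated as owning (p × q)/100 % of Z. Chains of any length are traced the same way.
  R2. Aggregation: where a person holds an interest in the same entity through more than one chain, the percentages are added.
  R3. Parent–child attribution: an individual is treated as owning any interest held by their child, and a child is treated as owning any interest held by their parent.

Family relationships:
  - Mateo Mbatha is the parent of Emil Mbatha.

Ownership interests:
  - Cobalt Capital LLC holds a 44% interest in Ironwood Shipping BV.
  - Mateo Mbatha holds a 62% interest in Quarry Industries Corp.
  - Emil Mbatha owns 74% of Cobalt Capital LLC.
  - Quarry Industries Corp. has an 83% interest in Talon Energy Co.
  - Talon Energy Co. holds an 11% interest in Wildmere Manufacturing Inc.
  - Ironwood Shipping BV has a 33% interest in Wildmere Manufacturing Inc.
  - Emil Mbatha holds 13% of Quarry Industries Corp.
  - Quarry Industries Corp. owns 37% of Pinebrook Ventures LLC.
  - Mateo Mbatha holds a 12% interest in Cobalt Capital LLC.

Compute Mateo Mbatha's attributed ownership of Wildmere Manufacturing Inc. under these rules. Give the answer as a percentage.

19.3347%

By parent–child attribution (R3), Mateo Mbatha is treated as also owning Emil Mbatha's interest in Quarry Industries Corp, giving 62% + 13% = 75%.
By parent–child attribution (R3), Mateo Mbatha is treated as also owning Emil Mbatha's interest in Cobalt Capital LLC, giving 12% + 74% = 86%.
Chain via Quarry Industries Corp. → Talon Energy Co. (R1): 75% × 83% × 11% = 6.8475% of Wildmere Manufacturing Inc.
Chain via Cobalt Capital LLC → Ironwood Shipping BV (R1): 86% × 44% × 33% = 12.4872% of Wildmere Manufacturing Inc.
Aggregating (R2): 6.8475% + 12.4872% = 19.3347%.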